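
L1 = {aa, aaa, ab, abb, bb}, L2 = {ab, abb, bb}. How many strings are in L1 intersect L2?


L1 = {aa, aaa, ab, abb, bb}
L2 = {ab, abb, bb}
Checking each string in L1 against L2:
  'aa': in L2? No
  'aaa': in L2? No
  'ab': in L2? Yes
  'abb': in L2? Yes
  'bb': in L2? Yes
Intersection = {ab, abb, bb}
|L1 ∩ L2| = 3

3


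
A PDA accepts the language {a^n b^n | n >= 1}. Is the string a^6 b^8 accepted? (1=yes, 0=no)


Language requires equal numbers of a's and b's
PDA pushes for each 'a', pops for each 'b'
Number of a's = 6
Number of b's = 8
6 != 8 -> Reject

0


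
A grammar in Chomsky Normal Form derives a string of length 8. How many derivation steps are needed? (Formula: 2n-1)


Chomsky Normal Form derivation:
String length n = 8
Each step either:
  - Splits a nonterminal into two (n-1 such steps)
  - Converts a nonterminal to terminal (n such steps)
Total = (n-1) + n = 2n - 1
= 2(8) - 1
= 16 - 1
= 15

15


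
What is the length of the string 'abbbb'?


String: 'abbbb'
Counting characters:
  'a' appears 1 time(s)
  'b' appears 4 time(s)
Total length = 1 + 4 = 5

5


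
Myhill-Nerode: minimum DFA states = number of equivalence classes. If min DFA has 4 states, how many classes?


Myhill-Nerode theorem:
Number of equivalence classes = number of states in minimal DFA
Minimal DFA states = 4
Therefore equivalence classes = 4

4


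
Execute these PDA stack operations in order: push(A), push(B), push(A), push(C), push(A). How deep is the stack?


Tracing stack operations:
  push(A) -> stack = [A], depth=1
  push(B) -> stack = [A,B], depth=2
  push(A) -> stack = [A,B,A], depth=3
  push(C) -> stack = [A,B,A,C], depth=4
  push(A) -> stack = [A,B,A,C,A], depth=5
Final depth = 5

5


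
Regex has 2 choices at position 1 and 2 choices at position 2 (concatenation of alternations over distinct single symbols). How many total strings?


First group: 2 alternatives
Second group: 2 alternatives
Concatenation: each choice from group 1 pairs with each from group 2
Total = 2 x 2 = 4

4


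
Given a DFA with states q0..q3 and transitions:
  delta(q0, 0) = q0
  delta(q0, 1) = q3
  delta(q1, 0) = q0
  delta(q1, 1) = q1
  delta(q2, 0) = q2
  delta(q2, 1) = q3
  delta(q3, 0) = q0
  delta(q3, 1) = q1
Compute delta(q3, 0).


Looking up transition function:
delta(q3, 0) in the table
Row: q3, Column: 0
Result: q0

q0


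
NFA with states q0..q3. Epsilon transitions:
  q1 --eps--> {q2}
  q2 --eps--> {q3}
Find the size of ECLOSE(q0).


Starting from q0
Initialize closure = {q0}
q0 has no outgoing epsilon transitions -> nothing to add
Final closure: {q0}
Size = 1

1


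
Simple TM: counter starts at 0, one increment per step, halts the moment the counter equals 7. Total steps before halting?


Counter starts at 0. Counting sequence:
  Step 1: counter = 1
  Step 2: counter = 2
  Step 3: counter = 3
  Step 4: counter = 4
  Step 5: counter = 5
  Step 6: counter = 6
  Step 7: counter = 7
Counter reached 7 -> halt
Total steps = 7

7


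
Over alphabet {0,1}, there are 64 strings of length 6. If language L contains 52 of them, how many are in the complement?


Alphabet: {0,1}
String length: 6
Total strings of length 6 = 2^6 = 64
Strings in L = 52
Complement = total - |L|
= 64 - 52
= 12

12


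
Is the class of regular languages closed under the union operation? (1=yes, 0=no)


Regular languages are closed under:
- Union (DFA product construction)
- Intersection (DFA product construction)
- Complement (swap accept/reject states)
- Concatenation (NFA construction)
- Kleene star (NFA construction)
union is in this list
Therefore: closed

1


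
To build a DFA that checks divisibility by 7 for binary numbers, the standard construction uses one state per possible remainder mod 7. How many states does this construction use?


Divisibility by 7 is tracked via the remainder mod 7: 0, 1, ..., 6
The construction assigns one state to each remainder
Number of remainders = 7

7


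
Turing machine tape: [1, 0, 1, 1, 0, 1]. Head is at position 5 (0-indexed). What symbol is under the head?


Tape: [1, 0, 1, 1, 0, 1]
Positions: 0 1 2 3 4 5
Values:    1 0 1 1 0 1
Head at position 5
tape[5] = 1

1


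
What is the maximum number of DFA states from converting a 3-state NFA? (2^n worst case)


NFA has 3 states
Subset construction: each DFA state = subset of NFA states
Maximum subsets = 2^3
2^3 = 8

8


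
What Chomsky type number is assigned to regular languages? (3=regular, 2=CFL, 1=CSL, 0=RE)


Chomsky hierarchy levels:
  Type 3: Regular (DFA/NFA/regex)
  Type 2: Context-free (PDA)
  Type 1: Context-sensitive
  Type 0: Recursively enumerable (TM)
'regular' corresponds to Type 3

3


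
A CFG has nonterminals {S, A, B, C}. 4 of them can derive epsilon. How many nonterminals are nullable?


Nonterminals: {S, A, B, C}
A nonterminal is nullable if it can derive epsilon
Counting nullable nonterminals: 4
Total nullable = 4

4


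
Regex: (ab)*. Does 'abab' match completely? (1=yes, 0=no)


Pattern: (ab)*
String: 'abab'
Pattern requires: zero or more repetitions of 'ab'
Pairs: ['ab', 'ab']
All pairs are 'ab'? Yes
Result: 1

1


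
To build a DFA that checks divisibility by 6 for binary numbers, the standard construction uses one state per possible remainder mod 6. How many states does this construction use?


Divisibility by 6 is tracked via the remainder mod 6: 0, 1, ..., 5
The construction assigns one state to each remainder
Number of remainders = 6

6


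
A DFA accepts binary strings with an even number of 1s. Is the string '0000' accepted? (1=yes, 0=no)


DFA has 2 states: q_even (start, accept=yes) and q_odd
Processing string '0000' character by character:
  Position 0: read '0', 1-count=0 -> q_even (no change)
  Position 1: read '0', 1-count=0 -> q_even (no change)
  Position 2: read '0', 1-count=0 -> q_even (no change)
  Position 3: read '0', 1-count=0 -> q_even (no change)
Final state: q_even, total 1s = 0 (even); the DFA requires an even count -> accept

1


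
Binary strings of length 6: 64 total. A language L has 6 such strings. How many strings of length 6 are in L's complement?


Alphabet: {0,1}
String length: 6
Total strings of length 6 = 2^6 = 64
Strings in L = 6
Complement = total - |L|
= 64 - 6
= 58

58


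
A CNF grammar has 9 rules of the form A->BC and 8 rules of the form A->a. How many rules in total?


CNF allows two rule forms:
  A -> BC (binary): 9 rules
  A -> a (terminal): 8 rules
Total = 9 + 8 = 17

17


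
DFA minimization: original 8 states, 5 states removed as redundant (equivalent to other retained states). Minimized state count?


Original DFA: 8 states
Redundant states removed: 5
Minimized states = original - removed
= 8 - 5
= 3

3


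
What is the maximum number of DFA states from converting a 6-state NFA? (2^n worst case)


NFA has 6 states
Subset construction: each DFA state = subset of NFA states
Maximum subsets = 2^6
2^6 = 64

64


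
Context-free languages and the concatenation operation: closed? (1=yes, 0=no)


CFL closure properties:
  Closed under: union, concatenation, Kleene star
  NOT closed under: intersection, complement
Operation 'concatenation' is in closed list -> Yes (closed)

1


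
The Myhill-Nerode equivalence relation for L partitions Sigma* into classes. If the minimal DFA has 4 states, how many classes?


Myhill-Nerode theorem:
Number of equivalence classes = number of states in minimal DFA
Minimal DFA states = 4
Therefore equivalence classes = 4

4


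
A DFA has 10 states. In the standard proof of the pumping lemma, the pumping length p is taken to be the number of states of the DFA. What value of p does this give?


Pumping lemma for regular languages (standard proof):
Take p = |Q|, the number of DFA states.
Any string of length >= |Q| passes through |Q|+1 states while reading its first |Q| symbols,
so by pigeonhole some state repeats, giving the loop that can be pumped.
Here |Q| = 10
Therefore the proof uses p = 10

10


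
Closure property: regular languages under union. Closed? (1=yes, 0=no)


Regular languages are closed under:
- Union (DFA product construction)
- Intersection (DFA product construction)
- Complement (swap accept/reject states)
- Concatenation (NFA construction)
- Kleene star (NFA construction)
union is in this list
Therefore: closed

1


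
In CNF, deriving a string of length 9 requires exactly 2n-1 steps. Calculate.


Chomsky Normal Form derivation:
String length n = 9
Each step either:
  - Splits a nonterminal into two (n-1 such steps)
  - Converts a nonterminal to terminal (n such steps)
Total = (n-1) + n = 2n - 1
= 2(9) - 1
= 18 - 1
= 17

17


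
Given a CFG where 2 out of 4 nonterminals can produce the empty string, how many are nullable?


Nonterminals: {S, A, B, C}
A nonterminal is nullable if it can derive epsilon
Counting nullable nonterminals: 2
Total nullable = 2

2


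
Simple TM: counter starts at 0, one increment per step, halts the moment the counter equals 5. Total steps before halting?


Counter starts at 0. Counting sequence:
  Step 1: counter = 1
  Step 2: counter = 2
  Step 3: counter = 3
  Step 4: counter = 4
  Step 5: counter = 5
Counter reached 5 -> halt
Total steps = 5

5


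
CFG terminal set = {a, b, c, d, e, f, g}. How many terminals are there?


Terminal symbols: a, b, c, d, e, f, g
Counting each: a (#1), b (#2), c (#3), d (#4), e (#5), f (#6), g (#7)
Total = 7

7


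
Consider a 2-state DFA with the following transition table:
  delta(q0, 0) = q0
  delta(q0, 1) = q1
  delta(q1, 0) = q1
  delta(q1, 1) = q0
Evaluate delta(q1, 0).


Looking up transition function:
delta(q1, 0) in the table
Row: q1, Column: 0
Result: q1

q1


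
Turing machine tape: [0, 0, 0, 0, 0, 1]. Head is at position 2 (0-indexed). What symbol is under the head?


Tape: [0, 0, 0, 0, 0, 1]
Positions: 0 1 2 3 4 5
Values:    0 0 0 0 0 1
Head at position 2
tape[2] = 0

0


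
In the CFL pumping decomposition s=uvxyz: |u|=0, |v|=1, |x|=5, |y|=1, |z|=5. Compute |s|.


|s| = |u| + |v| + |x| + |y| + |z|
= 0 + 1 + 5 + 1 + 5
= 1 + 5 + 6
= 6 + 6
= 12

12


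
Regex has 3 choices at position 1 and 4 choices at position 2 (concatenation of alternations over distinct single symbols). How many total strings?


First group: 3 alternatives
Second group: 4 alternatives
Concatenation: each choice from group 1 pairs with each from group 2
Total = 3 x 4 = 12

12


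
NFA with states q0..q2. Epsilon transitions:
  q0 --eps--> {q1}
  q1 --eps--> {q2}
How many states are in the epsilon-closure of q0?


Starting from q0
Initialize closure = {q0}
Follow epsilon from q0 -> add q1
Follow epsilon from q1 -> add q2
Final closure: {q0, q1, q2}
Size = 3

3


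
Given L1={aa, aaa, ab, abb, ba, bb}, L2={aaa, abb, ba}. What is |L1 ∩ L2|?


L1 = {aa, aaa, ab, abb, ba, bb}
L2 = {aaa, abb, ba}
Checking each string in L1 against L2:
  'aa': in L2? No
  'aaa': in L2? Yes
  'ab': in L2? No
  'abb': in L2? Yes
  'ba': in L2? Yes
  'bb': in L2? No
Intersection = {aaa, abb, ba}
|L1 ∩ L2| = 3

3


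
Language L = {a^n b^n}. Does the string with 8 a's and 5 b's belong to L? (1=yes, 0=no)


Language requires equal numbers of a's and b's
PDA pushes for each 'a', pops for each 'b'
Number of a's = 8
Number of b's = 5
8 != 5 -> Reject

0


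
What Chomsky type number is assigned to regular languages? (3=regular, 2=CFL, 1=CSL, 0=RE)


Chomsky hierarchy levels:
  Type 3: Regular (DFA/NFA/regex)
  Type 2: Context-free (PDA)
  Type 1: Context-sensitive
  Type 0: Recursively enumerable (TM)
'regular' corresponds to Type 3

3


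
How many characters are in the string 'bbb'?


String: 'bbb'
Counting characters:
  'b' appears 3 time(s)
Total length = 0 + 3 = 3

3


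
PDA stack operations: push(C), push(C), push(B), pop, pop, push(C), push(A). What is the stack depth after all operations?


Tracing stack operations:
  push(C) -> stack = [C], depth=1
  push(C) -> stack = [C,C], depth=2
  push(B) -> stack = [C,C,B], depth=3
  pop -> removed B, stack = [C,C], depth=2
  pop -> removed C, stack = [C], depth=1
  push(C) -> stack = [C,C], depth=2
  push(A) -> stack = [C,C,A], depth=3
Final depth = 3

3


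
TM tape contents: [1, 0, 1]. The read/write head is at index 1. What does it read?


Tape: [1, 0, 1]
Positions: 0 1 2
Values:    1 0 1
Head at position 1
tape[1] = 0

0


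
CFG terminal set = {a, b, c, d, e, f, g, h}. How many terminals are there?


Terminal symbols: a, b, c, d, e, f, g, h
Counting each: a (#1), b (#2), c (#3), d (#4), e (#5), f (#6), g (#7), h (#8)
Total = 8

8


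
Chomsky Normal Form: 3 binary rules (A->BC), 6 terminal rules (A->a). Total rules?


CNF allows two rule forms:
  A -> BC (binary): 3 rules
  A -> a (terminal): 6 rules
Total = 3 + 6 = 9

9


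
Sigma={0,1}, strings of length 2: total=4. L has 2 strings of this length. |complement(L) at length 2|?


Alphabet: {0,1}
String length: 2
Total strings of length 2 = 2^2 = 4
Strings in L = 2
Complement = total - |L|
= 4 - 2
= 2

2


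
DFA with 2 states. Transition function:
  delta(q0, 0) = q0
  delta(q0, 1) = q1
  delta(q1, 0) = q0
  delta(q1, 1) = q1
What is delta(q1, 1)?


Looking up transition function:
delta(q1, 1) in the table
Row: q1, Column: 1
Result: q1

q1


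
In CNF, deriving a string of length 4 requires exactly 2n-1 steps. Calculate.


Chomsky Normal Form derivation:
String length n = 4
Each step either:
  - Splits a nonterminal into two (n-1 such steps)
  - Converts a nonterminal to terminal (n such steps)
Total = (n-1) + n = 2n - 1
= 2(4) - 1
= 8 - 1
= 7

7


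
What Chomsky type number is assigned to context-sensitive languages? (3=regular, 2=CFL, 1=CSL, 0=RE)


Chomsky hierarchy levels:
  Type 3: Regular (DFA/NFA/regex)
  Type 2: Context-free (PDA)
  Type 1: Context-sensitive
  Type 0: Recursively enumerable (TM)
'context-sensitive' corresponds to Type 1

1


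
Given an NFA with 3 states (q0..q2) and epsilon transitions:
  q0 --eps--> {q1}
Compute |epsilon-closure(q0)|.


Starting from q0
Initialize closure = {q0}
Follow epsilon from q0 -> add q1
Final closure: {q0, q1}
Size = 2

2


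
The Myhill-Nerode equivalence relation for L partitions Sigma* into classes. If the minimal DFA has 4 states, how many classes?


Myhill-Nerode theorem:
Number of equivalence classes = number of states in minimal DFA
Minimal DFA states = 4
Therefore equivalence classes = 4

4


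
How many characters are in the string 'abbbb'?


String: 'abbbb'
Counting characters:
  'a' appears 1 time(s)
  'b' appears 4 time(s)
Total length = 1 + 4 = 5

5


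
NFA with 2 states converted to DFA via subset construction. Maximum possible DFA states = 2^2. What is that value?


NFA has 2 states
Subset construction: each DFA state = subset of NFA states
Maximum subsets = 2^2
2^2 = 4

4


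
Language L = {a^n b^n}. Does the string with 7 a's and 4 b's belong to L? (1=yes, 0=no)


Language requires equal numbers of a's and b's
PDA pushes for each 'a', pops for each 'b'
Number of a's = 7
Number of b's = 4
7 != 4 -> Reject

0


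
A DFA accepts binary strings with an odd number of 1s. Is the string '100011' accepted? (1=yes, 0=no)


DFA has 2 states: q_even (start, accept=no) and q_odd
Processing string '100011' character by character:
  Position 0: read '1', 1-count=1 -> q_odd
  Position 1: read '0', 1-count=1 -> q_odd (no change)
  Position 2: read '0', 1-count=1 -> q_odd (no change)
  Position 3: read '0', 1-count=1 -> q_odd (no change)
  Position 4: read '1', 1-count=2 -> q_even
  Position 5: read '1', 1-count=3 -> q_odd
Final state: q_odd, total 1s = 3 (odd); the DFA requires an odd count -> accept

1


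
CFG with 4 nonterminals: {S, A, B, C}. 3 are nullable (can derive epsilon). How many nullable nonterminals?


Nonterminals: {S, A, B, C}
A nonterminal is nullable if it can derive epsilon
Counting nullable nonterminals: 3
Total nullable = 3

3


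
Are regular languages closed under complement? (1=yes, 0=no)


Regular languages are closed under:
- Union (DFA product construction)
- Intersection (DFA product construction)
- Complement (swap accept/reject states)
- Concatenation (NFA construction)
- Kleene star (NFA construction)
complement is in this list
Therefore: closed

1


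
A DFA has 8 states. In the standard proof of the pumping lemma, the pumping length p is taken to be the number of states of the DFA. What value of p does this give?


Pumping lemma for regular languages (standard proof):
Take p = |Q|, the number of DFA states.
Any string of length >= |Q| passes through |Q|+1 states while reading its first |Q| symbols,
so by pigeonhole some state repeats, giving the loop that can be pumped.
Here |Q| = 8
Therefore the proof uses p = 8

8


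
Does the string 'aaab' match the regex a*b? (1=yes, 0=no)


Pattern: a*b
String: 'aaab'
Pattern requires: zero or more 'a's followed by exactly one 'b'
Found 3 leading 'a's
Remaining: 'b'
Remaining is exactly 'b' -> match
Result: 1

1


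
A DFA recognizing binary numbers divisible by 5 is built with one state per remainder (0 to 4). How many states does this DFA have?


Divisibility by 5 is tracked via the remainder mod 5: 0, 1, ..., 4
The construction assigns one state to each remainder
Number of remainders = 5

5


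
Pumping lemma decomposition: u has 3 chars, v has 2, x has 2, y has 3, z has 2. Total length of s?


|s| = |u| + |v| + |x| + |y| + |z|
= 3 + 2 + 2 + 3 + 2
= 5 + 2 + 5
= 7 + 5
= 12

12


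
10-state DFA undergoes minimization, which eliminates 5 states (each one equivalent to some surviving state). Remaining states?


Original DFA: 10 states
Redundant states removed: 5
Minimized states = original - removed
= 10 - 5
= 5

5


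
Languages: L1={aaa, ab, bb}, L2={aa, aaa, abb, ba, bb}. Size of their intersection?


L1 = {aaa, ab, bb}
L2 = {aa, aaa, abb, ba, bb}
Checking each string in L1 against L2:
  'aaa': in L2? Yes
  'ab': in L2? No
  'bb': in L2? Yes
Intersection = {aaa, bb}
|L1 ∩ L2| = 2

2


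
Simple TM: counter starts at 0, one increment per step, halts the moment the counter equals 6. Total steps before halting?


Counter starts at 0. Counting sequence:
  Step 1: counter = 1
  Step 2: counter = 2
  Step 3: counter = 3
  Step 4: counter = 4
  Step 5: counter = 5
  Step 6: counter = 6
Counter reached 6 -> halt
Total steps = 6

6


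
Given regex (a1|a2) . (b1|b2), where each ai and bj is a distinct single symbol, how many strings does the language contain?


First group: 2 alternatives
Second group: 2 alternatives
Concatenation: each choice from group 1 pairs with each from group 2
Total = 2 x 2 = 4

4


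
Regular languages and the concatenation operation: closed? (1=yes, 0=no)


Regular languages are closed under all standard operations:
- Union: Yes (product construction)
- Intersection: Yes (product construction)
- Complement: Yes (swap accept/reject)
- Concatenation: Yes (NFA construction)
Operation: concatenation -> Closed

1


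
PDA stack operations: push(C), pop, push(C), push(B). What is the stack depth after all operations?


Tracing stack operations:
  push(C) -> stack = [C], depth=1
  pop -> removed C, stack = [], depth=0
  push(C) -> stack = [C], depth=1
  push(B) -> stack = [C,B], depth=2
Final depth = 2

2


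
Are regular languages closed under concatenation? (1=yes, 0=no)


Regular languages are closed under:
- Union (DFA product construction)
- Intersection (DFA product construction)
- Complement (swap accept/reject states)
- Concatenation (NFA construction)
- Kleene star (NFA construction)
concatenation is in this list
Therefore: closed

1


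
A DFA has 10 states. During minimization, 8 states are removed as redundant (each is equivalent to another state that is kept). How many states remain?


Original DFA: 10 states
Redundant states removed: 8
Minimized states = original - removed
= 10 - 8
= 2

2


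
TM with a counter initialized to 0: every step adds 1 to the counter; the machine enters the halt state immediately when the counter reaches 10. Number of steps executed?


Counter starts at 0. Counting sequence:
  Step 1: counter = 1
  Step 2: counter = 2
  Step 3: counter = 3
  Step 4: counter = 4
  Step 5: counter = 5
  Step 6: counter = 6
  ...
  Step 10: counter = 10
Counter reached 10 -> halt
Total steps = 10

10


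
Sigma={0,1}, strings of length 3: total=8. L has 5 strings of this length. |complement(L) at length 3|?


Alphabet: {0,1}
String length: 3
Total strings of length 3 = 2^3 = 8
Strings in L = 5
Complement = total - |L|
= 8 - 5
= 3

3


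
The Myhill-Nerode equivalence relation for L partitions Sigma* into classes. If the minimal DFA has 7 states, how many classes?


Myhill-Nerode theorem:
Number of equivalence classes = number of states in minimal DFA
Minimal DFA states = 7
Therefore equivalence classes = 7

7


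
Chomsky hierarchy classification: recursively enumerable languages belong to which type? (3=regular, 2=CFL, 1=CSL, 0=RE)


Chomsky hierarchy levels:
  Type 3: Regular (DFA/NFA/regex)
  Type 2: Context-free (PDA)
  Type 1: Context-sensitive
  Type 0: Recursively enumerable (TM)
'recursively enumerable' corresponds to Type 0

0


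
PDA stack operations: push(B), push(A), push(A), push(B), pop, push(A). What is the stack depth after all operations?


Tracing stack operations:
  push(B) -> stack = [B], depth=1
  push(A) -> stack = [B,A], depth=2
  push(A) -> stack = [B,A,A], depth=3
  push(B) -> stack = [B,A,A,B], depth=4
  pop -> removed B, stack = [B,A,A], depth=3
  push(A) -> stack = [B,A,A,A], depth=4
Final depth = 4

4


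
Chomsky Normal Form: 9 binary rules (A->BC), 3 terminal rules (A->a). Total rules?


CNF allows two rule forms:
  A -> BC (binary): 9 rules
  A -> a (terminal): 3 rules
Total = 9 + 3 = 12

12


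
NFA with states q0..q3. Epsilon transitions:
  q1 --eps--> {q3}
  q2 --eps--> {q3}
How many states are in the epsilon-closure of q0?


Starting from q0
Initialize closure = {q0}
q0 has no outgoing epsilon transitions -> nothing to add
Final closure: {q0}
Size = 1

1


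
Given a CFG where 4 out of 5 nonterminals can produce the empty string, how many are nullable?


Nonterminals: {S, A, B, C, D}
A nonterminal is nullable if it can derive epsilon
Counting nullable nonterminals: 4
Total nullable = 4

4


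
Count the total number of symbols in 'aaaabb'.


String: 'aaaabb'
Counting characters:
  'a' appears 4 time(s)
  'b' appears 2 time(s)
Total length = 4 + 2 = 6

6


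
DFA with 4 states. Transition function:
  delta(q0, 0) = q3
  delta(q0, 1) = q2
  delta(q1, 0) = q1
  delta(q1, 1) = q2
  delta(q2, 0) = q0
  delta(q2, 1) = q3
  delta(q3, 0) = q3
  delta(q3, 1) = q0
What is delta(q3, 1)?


Looking up transition function:
delta(q3, 1) in the table
Row: q3, Column: 1
Result: q0

q0


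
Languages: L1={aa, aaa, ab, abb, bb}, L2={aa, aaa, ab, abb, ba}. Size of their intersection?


L1 = {aa, aaa, ab, abb, bb}
L2 = {aa, aaa, ab, abb, ba}
Checking each string in L1 against L2:
  'aa': in L2? Yes
  'aaa': in L2? Yes
  'ab': in L2? Yes
  'abb': in L2? Yes
  'bb': in L2? No
Intersection = {aa, aaa, ab, abb}
|L1 ∩ L2| = 4

4


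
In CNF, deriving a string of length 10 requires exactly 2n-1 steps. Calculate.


Chomsky Normal Form derivation:
String length n = 10
Each step either:
  - Splits a nonterminal into two (n-1 such steps)
  - Converts a nonterminal to terminal (n such steps)
Total = (n-1) + n = 2n - 1
= 2(10) - 1
= 20 - 1
= 19

19


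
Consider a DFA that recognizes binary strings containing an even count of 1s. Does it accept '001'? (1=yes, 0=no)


DFA has 2 states: q_even (start, accept=yes) and q_odd
Processing string '001' character by character:
  Position 0: read '0', 1-count=0 -> q_even (no change)
  Position 1: read '0', 1-count=0 -> q_even (no change)
  Position 2: read '1', 1-count=1 -> q_odd
Final state: q_odd, total 1s = 1 (odd); the DFA requires an even count -> reject

0


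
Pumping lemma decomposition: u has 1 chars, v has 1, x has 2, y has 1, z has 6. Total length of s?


|s| = |u| + |v| + |x| + |y| + |z|
= 1 + 1 + 2 + 1 + 6
= 2 + 2 + 7
= 4 + 7
= 11

11


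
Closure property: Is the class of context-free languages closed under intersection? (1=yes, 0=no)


CFL closure properties:
  Closed under: union, concatenation, Kleene star
  NOT closed under: intersection, complement
Operation 'intersection' is in not-closed list -> No (not closed)

0


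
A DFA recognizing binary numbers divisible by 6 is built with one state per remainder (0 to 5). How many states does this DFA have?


Divisibility by 6 is tracked via the remainder mod 6: 0, 1, ..., 5
The construction assigns one state to each remainder
Number of remainders = 6

6


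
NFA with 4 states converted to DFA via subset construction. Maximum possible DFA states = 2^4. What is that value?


NFA has 4 states
Subset construction: each DFA state = subset of NFA states
Maximum subsets = 2^4
2^4 = 16

16


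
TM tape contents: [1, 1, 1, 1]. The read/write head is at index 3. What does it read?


Tape: [1, 1, 1, 1]
Positions: 0 1 2 3
Values:    1 1 1 1
Head at position 3
tape[3] = 1

1


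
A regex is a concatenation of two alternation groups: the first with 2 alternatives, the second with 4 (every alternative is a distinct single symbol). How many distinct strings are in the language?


First group: 2 alternatives
Second group: 4 alternatives
Concatenation: each choice from group 1 pairs with each from group 2
Total = 2 x 4 = 8

8


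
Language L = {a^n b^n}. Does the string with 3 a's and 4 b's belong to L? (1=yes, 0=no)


Language requires equal numbers of a's and b's
PDA pushes for each 'a', pops for each 'b'
Number of a's = 3
Number of b's = 4
3 != 4 -> Reject

0


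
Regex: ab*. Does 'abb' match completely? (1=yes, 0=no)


Pattern: ab*
String: 'abb'
Pattern requires: exactly one 'a' followed by zero or more 'b's
First char is 'a' -> OK
Rest 'bb': all b's? Yes
Result: 1

1


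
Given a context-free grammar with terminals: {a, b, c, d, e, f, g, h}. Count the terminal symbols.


Terminal symbols: a, b, c, d, e, f, g, h
Counting each: a (#1), b (#2), c (#3), d (#4), e (#5), f (#6), g (#7), h (#8)
Total = 8

8


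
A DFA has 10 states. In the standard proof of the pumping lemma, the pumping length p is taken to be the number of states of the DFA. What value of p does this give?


Pumping lemma for regular languages (standard proof):
Take p = |Q|, the number of DFA states.
Any string of length >= |Q| passes through |Q|+1 states while reading its first |Q| symbols,
so by pigeonhole some state repeats, giving the loop that can be pumped.
Here |Q| = 10
Therefore the proof uses p = 10

10


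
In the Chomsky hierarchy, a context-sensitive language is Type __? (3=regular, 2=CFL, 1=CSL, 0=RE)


Chomsky hierarchy levels:
  Type 3: Regular (DFA/NFA/regex)
  Type 2: Context-free (PDA)
  Type 1: Context-sensitive
  Type 0: Recursively enumerable (TM)
'context-sensitive' corresponds to Type 1

1


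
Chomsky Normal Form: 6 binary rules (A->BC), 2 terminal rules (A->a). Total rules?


CNF allows two rule forms:
  A -> BC (binary): 6 rules
  A -> a (terminal): 2 rules
Total = 6 + 2 = 8

8


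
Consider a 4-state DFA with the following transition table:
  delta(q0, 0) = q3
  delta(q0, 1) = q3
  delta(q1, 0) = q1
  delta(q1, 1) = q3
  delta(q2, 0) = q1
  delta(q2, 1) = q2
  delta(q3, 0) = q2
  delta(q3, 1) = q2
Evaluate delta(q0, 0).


Looking up transition function:
delta(q0, 0) in the table
Row: q0, Column: 0
Result: q3

q3


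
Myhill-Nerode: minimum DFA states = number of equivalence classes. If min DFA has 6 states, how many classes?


Myhill-Nerode theorem:
Number of equivalence classes = number of states in minimal DFA
Minimal DFA states = 6
Therefore equivalence classes = 6

6


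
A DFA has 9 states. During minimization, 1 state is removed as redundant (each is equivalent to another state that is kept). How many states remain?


Original DFA: 9 states
Redundant states removed: 1
Minimized states = original - removed
= 9 - 1
= 8

8


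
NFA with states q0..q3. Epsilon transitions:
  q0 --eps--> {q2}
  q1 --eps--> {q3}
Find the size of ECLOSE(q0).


Starting from q0
Initialize closure = {q0}
Follow epsilon from q0 -> add q2
Final closure: {q0, q2}
Size = 2

2


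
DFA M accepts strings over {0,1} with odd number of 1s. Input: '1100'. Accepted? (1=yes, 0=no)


DFA has 2 states: q_even (start, accept=no) and q_odd
Processing string '1100' character by character:
  Position 0: read '1', 1-count=1 -> q_odd
  Position 1: read '1', 1-count=2 -> q_even
  Position 2: read '0', 1-count=2 -> q_even (no change)
  Position 3: read '0', 1-count=2 -> q_even (no change)
Final state: q_even, total 1s = 2 (even); the DFA requires an odd count -> reject

0


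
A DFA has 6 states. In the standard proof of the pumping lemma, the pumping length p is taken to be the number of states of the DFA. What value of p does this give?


Pumping lemma for regular languages (standard proof):
Take p = |Q|, the number of DFA states.
Any string of length >= |Q| passes through |Q|+1 states while reading its first |Q| symbols,
so by pigeonhole some state repeats, giving the loop that can be pumped.
Here |Q| = 6
Therefore the proof uses p = 6

6


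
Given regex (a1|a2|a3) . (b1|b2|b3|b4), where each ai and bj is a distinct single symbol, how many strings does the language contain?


First group: 3 alternatives
Second group: 4 alternatives
Concatenation: each choice from group 1 pairs with each from group 2
Total = 3 x 4 = 12

12


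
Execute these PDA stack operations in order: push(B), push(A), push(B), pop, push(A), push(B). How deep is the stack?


Tracing stack operations:
  push(B) -> stack = [B], depth=1
  push(A) -> stack = [B,A], depth=2
  push(B) -> stack = [B,A,B], depth=3
  pop -> removed B, stack = [B,A], depth=2
  push(A) -> stack = [B,A,A], depth=3
  push(B) -> stack = [B,A,A,B], depth=4
Final depth = 4

4


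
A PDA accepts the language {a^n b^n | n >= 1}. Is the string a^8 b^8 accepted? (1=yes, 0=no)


Language requires equal numbers of a's and b's
PDA pushes for each 'a', pops for each 'b'
Number of a's = 8
Number of b's = 8
8 == 8 -> Accept

1


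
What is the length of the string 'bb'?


String: 'bb'
Counting characters:
  'b' appears 2 time(s)
Total length = 0 + 2 = 2

2


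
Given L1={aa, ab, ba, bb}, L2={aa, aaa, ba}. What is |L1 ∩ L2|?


L1 = {aa, ab, ba, bb}
L2 = {aa, aaa, ba}
Checking each string in L1 against L2:
  'aa': in L2? Yes
  'ab': in L2? No
  'ba': in L2? Yes
  'bb': in L2? No
Intersection = {aa, ba}
|L1 ∩ L2| = 2

2


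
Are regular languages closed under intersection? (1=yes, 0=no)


Regular languages are closed under:
- Union (DFA product construction)
- Intersection (DFA product construction)
- Complement (swap accept/reject states)
- Concatenation (NFA construction)
- Kleene star (NFA construction)
intersection is in this list
Therefore: closed

1


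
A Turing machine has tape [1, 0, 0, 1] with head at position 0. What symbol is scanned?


Tape: [1, 0, 0, 1]
Positions: 0 1 2 3
Values:    1 0 0 1
Head at position 0
tape[0] = 1

1


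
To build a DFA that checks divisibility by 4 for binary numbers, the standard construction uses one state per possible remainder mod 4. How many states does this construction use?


Divisibility by 4 is tracked via the remainder mod 4: 0, 1, ..., 3
The construction assigns one state to each remainder
Number of remainders = 4

4


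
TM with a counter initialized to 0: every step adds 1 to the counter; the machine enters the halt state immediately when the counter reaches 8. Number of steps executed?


Counter starts at 0. Counting sequence:
  Step 1: counter = 1
  Step 2: counter = 2
  Step 3: counter = 3
  Step 4: counter = 4
  Step 5: counter = 5
  Step 6: counter = 6
  Step 7: counter = 7
  Step 8: counter = 8
Counter reached 8 -> halt
Total steps = 8

8


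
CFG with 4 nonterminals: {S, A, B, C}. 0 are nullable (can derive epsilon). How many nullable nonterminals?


Nonterminals: {S, A, B, C}
A nonterminal is nullable if it can derive epsilon
Counting nullable nonterminals: 0
Total nullable = 0

0


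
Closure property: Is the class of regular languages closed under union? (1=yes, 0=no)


Regular languages are closed under all standard operations:
- Union: Yes (product construction)
- Intersection: Yes (product construction)
- Complement: Yes (swap accept/reject)
- Concatenation: Yes (NFA construction)
Operation: union -> Closed

1


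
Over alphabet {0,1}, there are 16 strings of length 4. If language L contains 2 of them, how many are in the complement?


Alphabet: {0,1}
String length: 4
Total strings of length 4 = 2^4 = 16
Strings in L = 2
Complement = total - |L|
= 16 - 2
= 14

14


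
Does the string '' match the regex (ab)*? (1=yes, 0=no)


Pattern: (ab)*
String: ''
Pattern requires: zero or more repetitions of 'ab'
Pairs: []
All pairs are 'ab'? Yes
Result: 1

1


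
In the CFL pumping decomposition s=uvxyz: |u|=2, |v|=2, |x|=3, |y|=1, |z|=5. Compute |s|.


|s| = |u| + |v| + |x| + |y| + |z|
= 2 + 2 + 3 + 1 + 5
= 4 + 3 + 6
= 7 + 6
= 13

13


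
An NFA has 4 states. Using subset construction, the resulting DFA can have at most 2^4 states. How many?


NFA has 4 states
Subset construction: each DFA state = subset of NFA states
Maximum subsets = 2^4
2^4 = 16

16


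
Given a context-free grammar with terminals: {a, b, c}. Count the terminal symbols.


Terminal symbols: a, b, c
Counting each: a (#1), b (#2), c (#3)
Total = 3

3


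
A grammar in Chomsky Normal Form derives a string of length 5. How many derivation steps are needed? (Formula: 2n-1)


Chomsky Normal Form derivation:
String length n = 5
Each step either:
  - Splits a nonterminal into two (n-1 such steps)
  - Converts a nonterminal to terminal (n such steps)
Total = (n-1) + n = 2n - 1
= 2(5) - 1
= 10 - 1
= 9

9


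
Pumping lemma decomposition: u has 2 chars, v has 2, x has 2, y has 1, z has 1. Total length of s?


|s| = |u| + |v| + |x| + |y| + |z|
= 2 + 2 + 2 + 1 + 1
= 4 + 2 + 2
= 6 + 2
= 8

8


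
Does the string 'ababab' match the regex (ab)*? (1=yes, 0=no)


Pattern: (ab)*
String: 'ababab'
Pattern requires: zero or more repetitions of 'ab'
Pairs: ['ab', 'ab', 'ab']
All pairs are 'ab'? Yes
Result: 1

1


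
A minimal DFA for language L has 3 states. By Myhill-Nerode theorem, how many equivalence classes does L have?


Myhill-Nerode theorem:
Number of equivalence classes = number of states in minimal DFA
Minimal DFA states = 3
Therefore equivalence classes = 3

3


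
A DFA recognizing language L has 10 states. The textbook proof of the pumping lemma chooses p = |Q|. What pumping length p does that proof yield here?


Pumping lemma for regular languages (standard proof):
Take p = |Q|, the number of DFA states.
Any string of length >= |Q| passes through |Q|+1 states while reading its first |Q| symbols,
so by pigeonhole some state repeats, giving the loop that can be pumped.
Here |Q| = 10
Therefore the proof uses p = 10

10


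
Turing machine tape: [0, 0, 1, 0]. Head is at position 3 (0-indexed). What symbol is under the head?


Tape: [0, 0, 1, 0]
Positions: 0 1 2 3
Values:    0 0 1 0
Head at position 3
tape[3] = 0

0


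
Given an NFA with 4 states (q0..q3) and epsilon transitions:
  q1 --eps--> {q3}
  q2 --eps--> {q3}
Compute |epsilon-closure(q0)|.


Starting from q0
Initialize closure = {q0}
q0 has no outgoing epsilon transitions -> nothing to add
Final closure: {q0}
Size = 1

1


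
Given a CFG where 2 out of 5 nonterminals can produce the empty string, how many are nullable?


Nonterminals: {S, A, B, C, D}
A nonterminal is nullable if it can derive epsilon
Counting nullable nonterminals: 2
Total nullable = 2

2


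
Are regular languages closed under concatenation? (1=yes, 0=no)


Regular languages are closed under:
- Union (DFA product construction)
- Intersection (DFA product construction)
- Complement (swap accept/reject states)
- Concatenation (NFA construction)
- Kleene star (NFA construction)
concatenation is in this list
Therefore: closed

1


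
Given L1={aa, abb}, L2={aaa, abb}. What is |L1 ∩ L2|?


L1 = {aa, abb}
L2 = {aaa, abb}
Checking each string in L1 against L2:
  'aa': in L2? No
  'abb': in L2? Yes
Intersection = {abb}
|L1 ∩ L2| = 1

1


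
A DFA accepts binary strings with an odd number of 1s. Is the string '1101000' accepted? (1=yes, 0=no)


DFA has 2 states: q_even (start, accept=no) and q_odd
Processing string '1101000' character by character:
  Position 0: read '1', 1-count=1 -> q_odd
  Position 1: read '1', 1-count=2 -> q_even
  Position 2: read '0', 1-count=2 -> q_even (no change)
  Position 3: read '1', 1-count=3 -> q_odd
  Position 4: read '0', 1-count=3 -> q_odd (no change)
  Position 5: read '0', 1-count=3 -> q_odd (no change)
  Position 6: read '0', 1-count=3 -> q_odd (no change)
Final state: q_odd, total 1s = 3 (odd); the DFA requires an odd count -> accept

1


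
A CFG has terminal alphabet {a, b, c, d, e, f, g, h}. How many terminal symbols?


Terminal symbols: a, b, c, d, e, f, g, h
Counting each: a (#1), b (#2), c (#3), d (#4), e (#5), f (#6), g (#7), h (#8)
Total = 8

8


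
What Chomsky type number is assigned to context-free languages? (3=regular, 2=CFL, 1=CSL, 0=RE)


Chomsky hierarchy levels:
  Type 3: Regular (DFA/NFA/regex)
  Type 2: Context-free (PDA)
  Type 1: Context-sensitive
  Type 0: Recursively enumerable (TM)
'context-free' corresponds to Type 2

2


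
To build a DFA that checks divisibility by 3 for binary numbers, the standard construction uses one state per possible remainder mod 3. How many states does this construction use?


Divisibility by 3 is tracked via the remainder mod 3: 0, 1, ..., 2
The construction assigns one state to each remainder
Number of remainders = 3

3


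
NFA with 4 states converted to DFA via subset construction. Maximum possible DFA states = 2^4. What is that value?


NFA has 4 states
Subset construction: each DFA state = subset of NFA states
Maximum subsets = 2^4
2^4 = 16

16


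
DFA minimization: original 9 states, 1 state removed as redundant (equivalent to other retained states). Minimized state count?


Original DFA: 9 states
Redundant states removed: 1
Minimized states = original - removed
= 9 - 1
= 8

8


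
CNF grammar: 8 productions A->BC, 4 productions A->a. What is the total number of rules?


CNF allows two rule forms:
  A -> BC (binary): 8 rules
  A -> a (terminal): 4 rules
Total = 8 + 4 = 12

12


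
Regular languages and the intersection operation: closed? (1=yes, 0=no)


Regular languages are closed under all standard operations:
- Union: Yes (product construction)
- Intersection: Yes (product construction)
- Complement: Yes (swap accept/reject)
- Concatenation: Yes (NFA construction)
Operation: intersection -> Closed

1


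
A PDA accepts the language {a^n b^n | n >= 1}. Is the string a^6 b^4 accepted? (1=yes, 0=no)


Language requires equal numbers of a's and b's
PDA pushes for each 'a', pops for each 'b'
Number of a's = 6
Number of b's = 4
6 != 4 -> Reject

0


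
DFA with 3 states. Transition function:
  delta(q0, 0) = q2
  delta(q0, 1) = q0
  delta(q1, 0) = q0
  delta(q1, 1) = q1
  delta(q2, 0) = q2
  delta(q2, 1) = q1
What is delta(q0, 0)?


Looking up transition function:
delta(q0, 0) in the table
Row: q0, Column: 0
Result: q2

q2


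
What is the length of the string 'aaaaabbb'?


String: 'aaaaabbb'
Counting characters:
  'a' appears 5 time(s)
  'b' appears 3 time(s)
Total length = 5 + 3 = 8

8


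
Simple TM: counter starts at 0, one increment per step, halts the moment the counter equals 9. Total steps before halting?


Counter starts at 0. Counting sequence:
  Step 1: counter = 1
  Step 2: counter = 2
  Step 3: counter = 3
  Step 4: counter = 4
  Step 5: counter = 5
  Step 6: counter = 6
  ...
  Step 9: counter = 9
Counter reached 9 -> halt
Total steps = 9

9
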